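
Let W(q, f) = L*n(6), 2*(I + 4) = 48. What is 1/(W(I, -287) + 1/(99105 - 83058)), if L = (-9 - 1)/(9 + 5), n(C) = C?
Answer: -112329/481403 ≈ -0.23334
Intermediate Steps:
I = 20 (I = -4 + (½)*48 = -4 + 24 = 20)
L = -5/7 (L = -10/14 = -10*1/14 = -5/7 ≈ -0.71429)
W(q, f) = -30/7 (W(q, f) = -5/7*6 = -30/7)
1/(W(I, -287) + 1/(99105 - 83058)) = 1/(-30/7 + 1/(99105 - 83058)) = 1/(-30/7 + 1/16047) = 1/(-481403/112329) = -112329/481403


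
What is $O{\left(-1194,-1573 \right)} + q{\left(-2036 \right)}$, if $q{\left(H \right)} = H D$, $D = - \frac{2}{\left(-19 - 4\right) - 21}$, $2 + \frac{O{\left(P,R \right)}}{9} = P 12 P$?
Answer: $\frac{1693654352}{11} \approx 1.5397 \cdot 10^{8}$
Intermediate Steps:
$O{\left(P,R \right)} = -18 + 108 P^{2}$ ($O{\left(P,R \right)} = -18 + 9 P 12 P = -18 + 9 \cdot 12 P P = -18 + 9 \cdot 12 P^{2} = -18 + 108 P^{2}$)
$D = \frac{1}{22}$ ($D = - \frac{2}{-23 - 21} = - \frac{2}{-44} = \left(-2\right) \left(- \frac{1}{44}\right) = \frac{1}{22} \approx 0.045455$)
$q{\left(H \right)} = \frac{H}{22}$ ($q{\left(H \right)} = H \frac{1}{22} = \frac{H}{22}$)
$O{\left(-1194,-1573 \right)} + q{\left(-2036 \right)} = \left(-18 + 108 \left(-1194\right)^{2}\right) + \frac{1}{22} \left(-2036\right) = \left(-18 + 108 \cdot 1425636\right) - \frac{1018}{11} = \left(-18 + 153968688\right) - \frac{1018}{11} = 153968670 - \frac{1018}{11} = \frac{1693654352}{11}$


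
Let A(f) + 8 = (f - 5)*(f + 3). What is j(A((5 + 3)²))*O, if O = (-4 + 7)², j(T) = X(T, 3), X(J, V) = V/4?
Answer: 27/4 ≈ 6.7500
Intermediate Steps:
X(J, V) = V/4 (X(J, V) = V*(¼) = V/4)
A(f) = -8 + (-5 + f)*(3 + f) (A(f) = -8 + (f - 5)*(f + 3) = -8 + (-5 + f)*(3 + f))
j(T) = ¾ (j(T) = (¼)*3 = ¾)
O = 9 (O = 3² = 9)
j(A((5 + 3)²))*O = (¾)*9 = 27/4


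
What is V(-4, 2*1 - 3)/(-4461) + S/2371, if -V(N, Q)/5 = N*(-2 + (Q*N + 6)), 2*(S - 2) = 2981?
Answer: 12557365/21154062 ≈ 0.59361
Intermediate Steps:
S = 2985/2 (S = 2 + (½)*2981 = 2 + 2981/2 = 2985/2 ≈ 1492.5)
V(N, Q) = -5*N*(4 + N*Q) (V(N, Q) = -5*N*(-2 + (Q*N + 6)) = -5*N*(-2 + (N*Q + 6)) = -5*N*(-2 + (6 + N*Q)) = -5*N*(4 + N*Q))
V(-4, 2*1 - 3)/(-4461) + S/2371 = -5*(-4)*(4 - 4*(2*1 - 3))/(-4461) + (2985/2)/2371 = -5*(-4)*(4 - 4*(2 - 3))*(-1/4461) + (2985/2)*(1/2371) = -5*(-4)*(4 - 4*(-1))*(-1/4461) + 2985/4742 = -5*(-4)*(4 + 4)*(-1/4461) + 2985/4742 = -5*(-4)*8*(-1/4461) + 2985/4742 = 160*(-1/4461) + 2985/4742 = -160/4461 + 2985/4742 = 12557365/21154062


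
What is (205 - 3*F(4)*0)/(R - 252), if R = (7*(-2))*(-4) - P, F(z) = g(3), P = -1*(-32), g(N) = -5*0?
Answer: -205/228 ≈ -0.89912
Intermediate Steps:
g(N) = 0
P = 32
F(z) = 0
R = 24 (R = (7*(-2))*(-4) - 1*32 = -14*(-4) - 32 = 56 - 32 = 24)
(205 - 3*F(4)*0)/(R - 252) = (205 - 3*0*0)/(24 - 252) = (205 + 0*0)/(-228) = (205 + 0)*(-1/228) = 205*(-1/228) = -205/228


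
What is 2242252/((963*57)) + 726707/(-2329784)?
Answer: 5184073159631/127884173544 ≈ 40.537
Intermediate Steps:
2242252/((963*57)) + 726707/(-2329784) = 2242252/54891 + 726707*(-1/2329784) = 2242252*(1/54891) - 726707/2329784 = 2242252/54891 - 726707/2329784 = 5184073159631/127884173544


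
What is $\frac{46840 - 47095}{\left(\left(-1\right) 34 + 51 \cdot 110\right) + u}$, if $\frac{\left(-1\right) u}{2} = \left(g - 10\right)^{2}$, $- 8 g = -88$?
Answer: $- \frac{85}{1858} \approx -0.045748$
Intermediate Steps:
$g = 11$ ($g = \left(- \frac{1}{8}\right) \left(-88\right) = 11$)
$u = -2$ ($u = - 2 \left(11 - 10\right)^{2} = - 2 \cdot 1^{2} = \left(-2\right) 1 = -2$)
$\frac{46840 - 47095}{\left(\left(-1\right) 34 + 51 \cdot 110\right) + u} = \frac{46840 - 47095}{\left(\left(-1\right) 34 + 51 \cdot 110\right) - 2} = - \frac{255}{\left(-34 + 5610\right) - 2} = - \frac{255}{5576 - 2} = - \frac{255}{5574} = \left(-255\right) \frac{1}{5574} = - \frac{85}{1858}$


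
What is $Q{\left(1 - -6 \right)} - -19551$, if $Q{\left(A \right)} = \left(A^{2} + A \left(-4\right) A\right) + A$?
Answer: $19411$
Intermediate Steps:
$Q{\left(A \right)} = A - 3 A^{2}$ ($Q{\left(A \right)} = \left(A^{2} + - 4 A A\right) + A = \left(A^{2} - 4 A^{2}\right) + A = - 3 A^{2} + A = A - 3 A^{2}$)
$Q{\left(1 - -6 \right)} - -19551 = \left(1 - -6\right) \left(1 - 3 \left(1 - -6\right)\right) - -19551 = \left(1 + 6\right) \left(1 - 3 \left(1 + 6\right)\right) + 19551 = 7 \left(1 - 21\right) + 19551 = 7 \left(-20\right) + 19551 = -140 + 19551 = 19411$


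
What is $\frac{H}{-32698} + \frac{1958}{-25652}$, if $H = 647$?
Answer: $- \frac{916131}{9531467} \approx -0.096116$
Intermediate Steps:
$\frac{H}{-32698} + \frac{1958}{-25652} = \frac{647}{-32698} + \frac{1958}{-25652} = 647 \left(- \frac{1}{32698}\right) + 1958 \left(- \frac{1}{25652}\right) = - \frac{647}{32698} - \frac{89}{1166} = - \frac{916131}{9531467}$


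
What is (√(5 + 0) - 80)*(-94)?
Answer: 7520 - 94*√5 ≈ 7309.8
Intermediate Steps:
(√(5 + 0) - 80)*(-94) = (√5 - 80)*(-94) = (-80 + √5)*(-94) = 7520 - 94*√5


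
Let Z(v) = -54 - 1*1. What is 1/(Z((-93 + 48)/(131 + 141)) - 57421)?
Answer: -1/57476 ≈ -1.7399e-5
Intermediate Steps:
Z(v) = -55 (Z(v) = -54 - 1 = -55)
1/(Z((-93 + 48)/(131 + 141)) - 57421) = 1/(-55 - 57421) = 1/(-57476) = -1/57476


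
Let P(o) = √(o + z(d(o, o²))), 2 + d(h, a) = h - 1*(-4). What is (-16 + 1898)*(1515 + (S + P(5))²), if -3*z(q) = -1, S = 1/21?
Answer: 1261820776/441 + 15056*√3/63 ≈ 2.8617e+6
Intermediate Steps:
S = 1/21 ≈ 0.047619
d(h, a) = 2 + h (d(h, a) = -2 + (h - 1*(-4)) = -2 + (h + 4) = -2 + (4 + h) = 2 + h)
z(q) = ⅓ (z(q) = -⅓*(-1) = ⅓)
P(o) = √(⅓ + o) (P(o) = √(o + ⅓) = √(⅓ + o))
(-16 + 1898)*(1515 + (S + P(5))²) = (-16 + 1898)*(1515 + (1/21 + √(3 + 9*5)/3)²) = 1882*(1515 + (1/21 + √(3 + 45)/3)²) = 1882*(1515 + (1/21 + √48/3)²) = 1882*(1515 + (1/21 + (4*√3)/3)²) = 1882*(1515 + (1/21 + 4*√3/3)²) = 2851230 + 1882*(1/21 + 4*√3/3)²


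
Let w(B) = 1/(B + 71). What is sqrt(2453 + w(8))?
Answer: 6*sqrt(425257)/79 ≈ 49.528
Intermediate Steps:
w(B) = 1/(71 + B)
sqrt(2453 + w(8)) = sqrt(2453 + 1/(71 + 8)) = sqrt(2453 + 1/79) = sqrt(193788/79) = 6*sqrt(425257)/79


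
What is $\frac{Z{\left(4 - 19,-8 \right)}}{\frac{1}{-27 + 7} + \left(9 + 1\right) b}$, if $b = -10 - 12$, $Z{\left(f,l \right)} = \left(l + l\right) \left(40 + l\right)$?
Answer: $\frac{10240}{4401} \approx 2.3267$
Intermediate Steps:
$Z{\left(f,l \right)} = 2 l \left(40 + l\right)$
$b = -22$
$\frac{Z{\left(4 - 19,-8 \right)}}{\frac{1}{-27 + 7} + \left(9 + 1\right) b} = \frac{2 \left(-8\right) \left(40 - 8\right)}{\frac{1}{-27 + 7} + \left(9 + 1\right) \left(-22\right)} = \frac{2 \left(-8\right) 32}{\frac{1}{-20} + 10 \left(-22\right)} = - \frac{512}{- \frac{1}{20} - 220} = - \frac{512}{- \frac{4401}{20}} = \left(-512\right) \left(- \frac{20}{4401}\right) = \frac{10240}{4401}$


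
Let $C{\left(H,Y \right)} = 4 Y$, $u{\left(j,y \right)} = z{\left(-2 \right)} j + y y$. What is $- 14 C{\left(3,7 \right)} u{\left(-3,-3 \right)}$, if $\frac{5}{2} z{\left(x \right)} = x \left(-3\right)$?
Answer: $- \frac{3528}{5} \approx -705.6$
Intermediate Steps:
$z{\left(x \right)} = - \frac{6 x}{5}$ ($z{\left(x \right)} = \frac{2 x \left(-3\right)}{5} = \frac{2 \left(- 3 x\right)}{5} = - \frac{6 x}{5}$)
$u{\left(j,y \right)} = y^{2} + \frac{12 j}{5}$ ($u{\left(j,y \right)} = \left(- \frac{6}{5}\right) \left(-2\right) j + y y = \frac{12 j}{5} + y^{2} = y^{2} + \frac{12 j}{5}$)
$- 14 C{\left(3,7 \right)} u{\left(-3,-3 \right)} = - 14 \cdot 4 \cdot 7 \left(\left(-3\right)^{2} + \frac{12}{5} \left(-3\right)\right) = \left(-14\right) 28 \left(9 - \frac{36}{5}\right) = \left(-392\right) \frac{9}{5} = - \frac{3528}{5}$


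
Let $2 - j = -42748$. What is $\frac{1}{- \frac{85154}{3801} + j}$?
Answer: $\frac{3801}{162407596} \approx 2.3404 \cdot 10^{-5}$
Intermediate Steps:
$j = 42750$ ($j = 2 - -42748 = 2 + 42748 = 42750$)
$\frac{1}{- \frac{85154}{3801} + j} = \frac{1}{- \frac{85154}{3801} + 42750} = \frac{1}{\frac{162407596}{3801}} = \frac{3801}{162407596}$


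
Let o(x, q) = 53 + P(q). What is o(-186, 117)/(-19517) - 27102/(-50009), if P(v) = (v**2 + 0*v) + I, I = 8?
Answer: -158674016/976025653 ≈ -0.16257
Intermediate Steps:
P(v) = 8 + v**2 (P(v) = (v**2 + 0*v) + 8 = (v**2 + 0) + 8 = v**2 + 8 = 8 + v**2)
o(x, q) = 61 + q**2 (o(x, q) = 53 + (8 + q**2) = 61 + q**2)
o(-186, 117)/(-19517) - 27102/(-50009) = (61 + 117**2)/(-19517) - 27102/(-50009) = (61 + 13689)*(-1/19517) - 27102*(-1/50009) = 13750*(-1/19517) + 27102/50009 = -13750/19517 + 27102/50009 = -158674016/976025653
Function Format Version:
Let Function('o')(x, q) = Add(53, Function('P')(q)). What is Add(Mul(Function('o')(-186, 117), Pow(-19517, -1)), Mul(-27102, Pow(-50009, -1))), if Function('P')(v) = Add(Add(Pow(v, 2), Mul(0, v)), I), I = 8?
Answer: Rational(-158674016, 976025653) ≈ -0.16257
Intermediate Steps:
Function('P')(v) = Add(8, Pow(v, 2)) (Function('P')(v) = Add(Add(Pow(v, 2), Mul(0, v)), 8) = Add(Add(Pow(v, 2), 0), 8) = Add(Pow(v, 2), 8) = Add(8, Pow(v, 2)))
Function('o')(x, q) = Add(61, Pow(q, 2)) (Function('o')(x, q) = Add(53, Add(8, Pow(q, 2))) = Add(61, Pow(q, 2)))
Add(Mul(Function('o')(-186, 117), Pow(-19517, -1)), Mul(-27102, Pow(-50009, -1))) = Add(Mul(Add(61, Pow(117, 2)), Pow(-19517, -1)), Mul(-27102, Pow(-50009, -1))) = Add(Mul(Add(61, 13689), Rational(-1, 19517)), Mul(-27102, Rational(-1, 50009))) = Add(Mul(13750, Rational(-1, 19517)), Rational(27102, 50009)) = Add(Rational(-13750, 19517), Rational(27102, 50009)) = Rational(-158674016, 976025653)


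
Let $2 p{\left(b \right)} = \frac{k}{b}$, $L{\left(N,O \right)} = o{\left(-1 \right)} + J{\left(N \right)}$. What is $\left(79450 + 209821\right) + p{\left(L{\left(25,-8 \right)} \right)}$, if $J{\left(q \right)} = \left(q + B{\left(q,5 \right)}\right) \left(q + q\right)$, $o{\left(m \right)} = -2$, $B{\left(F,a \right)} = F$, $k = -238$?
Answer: $\frac{722598839}{2498} \approx 2.8927 \cdot 10^{5}$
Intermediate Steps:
$J{\left(q \right)} = 4 q^{2}$ ($J{\left(q \right)} = \left(q + q\right) \left(q + q\right) = 2 q 2 q = 4 q^{2}$)
$L{\left(N,O \right)} = -2 + 4 N^{2}$
$p{\left(b \right)} = - \frac{119}{b}$ ($p{\left(b \right)} = \frac{\left(-238\right) \frac{1}{b}}{2} = - \frac{119}{b}$)
$\left(79450 + 209821\right) + p{\left(L{\left(25,-8 \right)} \right)} = \left(79450 + 209821\right) - \frac{119}{-2 + 4 \cdot 25^{2}} = 289271 - \frac{119}{-2 + 4 \cdot 625} = 289271 - \frac{119}{-2 + 2500} = 289271 - \frac{119}{2498} = \frac{722598839}{2498}$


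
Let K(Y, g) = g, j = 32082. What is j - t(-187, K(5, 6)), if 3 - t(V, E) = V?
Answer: 31892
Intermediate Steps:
t(V, E) = 3 - V
j - t(-187, K(5, 6)) = 32082 - (3 - 1*(-187)) = 32082 - (3 + 187) = 32082 - 1*190 = 32082 - 190 = 31892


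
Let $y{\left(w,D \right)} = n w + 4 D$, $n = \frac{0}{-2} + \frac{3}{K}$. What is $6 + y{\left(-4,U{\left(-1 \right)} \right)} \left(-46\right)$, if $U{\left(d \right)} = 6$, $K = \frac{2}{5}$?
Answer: $282$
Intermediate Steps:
$K = \frac{2}{5}$ ($K = 2 \cdot \frac{1}{5} = \frac{2}{5} \approx 0.4$)
$n = \frac{15}{2}$ ($n = \frac{0}{-2} + \frac{3}{\frac{2}{5}} = 0 \left(- \frac{1}{2}\right) + 3 \cdot \frac{5}{2} = 0 + \frac{15}{2} = \frac{15}{2} \approx 7.5$)
$y{\left(w,D \right)} = 4 D + \frac{15 w}{2}$ ($y{\left(w,D \right)} = \frac{15 w}{2} + 4 D = 4 D + \frac{15 w}{2}$)
$6 + y{\left(-4,U{\left(-1 \right)} \right)} \left(-46\right) = 6 + \left(4 \cdot 6 + \frac{15}{2} \left(-4\right)\right) \left(-46\right) = 6 + \left(24 - 30\right) \left(-46\right) = 6 - -276 = 6 + 276 = 282$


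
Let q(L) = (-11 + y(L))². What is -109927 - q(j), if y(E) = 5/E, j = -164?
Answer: -2959869073/26896 ≈ -1.1005e+5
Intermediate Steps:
q(L) = (-11 + 5/L)²
-109927 - q(j) = -109927 - (-5 + 11*(-164))²/(-164)² = -109927 - (-5 - 1804)²/26896 = -109927 - (-1809)²/26896 = -109927 - 3272481/26896 = -2959869073/26896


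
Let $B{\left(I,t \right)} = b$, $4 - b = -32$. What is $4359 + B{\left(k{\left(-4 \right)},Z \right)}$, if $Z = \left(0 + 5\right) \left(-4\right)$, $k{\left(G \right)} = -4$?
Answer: $4395$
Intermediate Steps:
$b = 36$ ($b = 4 - -32 = 4 + 32 = 36$)
$Z = -20$ ($Z = 5 \left(-4\right) = -20$)
$B{\left(I,t \right)} = 36$
$4359 + B{\left(k{\left(-4 \right)},Z \right)} = 4359 + 36 = 4395$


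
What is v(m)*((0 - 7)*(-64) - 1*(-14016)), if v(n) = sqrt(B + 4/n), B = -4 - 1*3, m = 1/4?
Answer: 43392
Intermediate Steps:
m = 1/4 ≈ 0.25000
B = -7 (B = -4 - 3 = -7)
v(n) = sqrt(-7 + 4/n)
v(m)*((0 - 7)*(-64) - 1*(-14016)) = sqrt(-7 + 4/(1/4))*((0 - 7)*(-64) - 1*(-14016)) = sqrt(-7 + 4*4)*(-7*(-64) + 14016) = sqrt(-7 + 16)*(448 + 14016) = sqrt(9)*14464 = 3*14464 = 43392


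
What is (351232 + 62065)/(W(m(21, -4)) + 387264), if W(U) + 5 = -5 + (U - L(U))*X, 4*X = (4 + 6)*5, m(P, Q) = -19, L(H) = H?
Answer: 413297/387254 ≈ 1.0673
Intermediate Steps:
X = 25/2 (X = ((4 + 6)*5)/4 = (10*5)/4 = (¼)*50 = 25/2 ≈ 12.500)
W(U) = -10 (W(U) = -5 + (-5 + (U - U)*(25/2)) = -5 + (-5 + 0*(25/2)) = -5 + (-5 + 0) = -5 - 5 = -10)
(351232 + 62065)/(W(m(21, -4)) + 387264) = (351232 + 62065)/(-10 + 387264) = 413297/387254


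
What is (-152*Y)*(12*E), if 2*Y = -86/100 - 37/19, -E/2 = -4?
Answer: 512064/25 ≈ 20483.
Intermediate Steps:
E = 8 (E = -2*(-4) = 8)
Y = -2667/1900 (Y = (-86/100 - 37/19)/2 = (-86*1/100 - 37*1/19)/2 = (-43/50 - 37/19)/2 = (½)*(-2667/950) = -2667/1900 ≈ -1.4037)
(-152*Y)*(12*E) = (-152*(-2667/1900))*(12*8) = (5334/25)*96 = 512064/25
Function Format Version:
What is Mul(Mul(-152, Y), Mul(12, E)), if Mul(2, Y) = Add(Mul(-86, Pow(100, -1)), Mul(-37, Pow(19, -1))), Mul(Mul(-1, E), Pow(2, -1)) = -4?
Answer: Rational(512064, 25) ≈ 20483.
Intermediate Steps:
E = 8 (E = Mul(-2, -4) = 8)
Y = Rational(-2667, 1900) (Y = Mul(Rational(1, 2), Add(Mul(-86, Pow(100, -1)), Mul(-37, Pow(19, -1)))) = Mul(Rational(1, 2), Add(Mul(-86, Rational(1, 100)), Mul(-37, Rational(1, 19)))) = Mul(Rational(1, 2), Add(Rational(-43, 50), Rational(-37, 19))) = Mul(Rational(1, 2), Rational(-2667, 950)) = Rational(-2667, 1900) ≈ -1.4037)
Mul(Mul(-152, Y), Mul(12, E)) = Mul(Mul(-152, Rational(-2667, 1900)), Mul(12, 8)) = Mul(Rational(5334, 25), 96) = Rational(512064, 25)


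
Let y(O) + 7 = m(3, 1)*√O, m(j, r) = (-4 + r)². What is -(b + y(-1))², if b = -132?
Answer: -19240 + 2502*I ≈ -19240.0 + 2502.0*I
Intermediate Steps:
y(O) = -7 + 9*√O (y(O) = -7 + (-4 + 1)²*√O = -7 + (-3)²*√O = -7 + 9*√O)
-(b + y(-1))² = -(-132 + (-7 + 9*√(-1)))² = -(-132 + (-7 + 9*I))² = -(-139 + 9*I)²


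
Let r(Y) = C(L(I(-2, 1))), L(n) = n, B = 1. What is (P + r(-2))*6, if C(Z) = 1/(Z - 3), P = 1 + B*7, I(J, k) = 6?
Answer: 50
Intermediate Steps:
P = 8 (P = 1 + 1*7 = 1 + 7 = 8)
C(Z) = 1/(-3 + Z)
r(Y) = 1/3 (r(Y) = 1/(-3 + 6) = 1/3)
(P + r(-2))*6 = (8 + 1/3)*6 = (25/3)*6 = 50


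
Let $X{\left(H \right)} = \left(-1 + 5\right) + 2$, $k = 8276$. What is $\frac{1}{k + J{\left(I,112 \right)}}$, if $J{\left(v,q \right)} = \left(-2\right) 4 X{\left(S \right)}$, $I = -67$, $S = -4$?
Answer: $\frac{1}{8228} \approx 0.00012154$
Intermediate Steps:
$X{\left(H \right)} = 6$ ($X{\left(H \right)} = 4 + 2 = 6$)
$J{\left(v,q \right)} = -48$ ($J{\left(v,q \right)} = \left(-2\right) 4 \cdot 6 = \left(-8\right) 6 = -48$)
$\frac{1}{k + J{\left(I,112 \right)}} = \frac{1}{8276 - 48} = \frac{1}{8228}$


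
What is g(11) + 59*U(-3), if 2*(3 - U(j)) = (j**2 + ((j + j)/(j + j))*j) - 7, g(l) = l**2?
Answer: 655/2 ≈ 327.50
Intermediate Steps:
U(j) = 13/2 - j/2 - j**2/2 (U(j) = 3 - ((j**2 + ((j + j)/(j + j))*j) - 7)/2 = 3 - ((j**2 + ((2*j)/((2*j)))*j) - 7)/2 = 3 - ((j**2 + ((2*j)*(1/(2*j)))*j) - 7)/2 = 3 - ((j**2 + 1*j) - 7)/2 = 3 - ((j**2 + j) - 7)/2 = 3 - ((j + j**2) - 7)/2 = 3 - (-7 + j + j**2)/2 = 3 + (7/2 - j/2 - j**2/2) = 13/2 - j/2 - j**2/2)
g(11) + 59*U(-3) = 11**2 + 59*(13/2 - 1/2*(-3) - 1/2*(-3)**2) = 121 + 59*(13/2 + 3/2 - 1/2*9) = 121 + 59*(13/2 + 3/2 - 9/2) = 121 + 59*(7/2) = 121 + 413/2 = 655/2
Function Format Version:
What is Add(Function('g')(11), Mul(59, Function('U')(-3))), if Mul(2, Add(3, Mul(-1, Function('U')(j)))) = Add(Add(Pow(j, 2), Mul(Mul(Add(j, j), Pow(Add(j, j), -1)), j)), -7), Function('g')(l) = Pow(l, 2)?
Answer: Rational(655, 2) ≈ 327.50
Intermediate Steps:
Function('U')(j) = Add(Rational(13, 2), Mul(Rational(-1, 2), j), Mul(Rational(-1, 2), Pow(j, 2))) (Function('U')(j) = Add(3, Mul(Rational(-1, 2), Add(Add(Pow(j, 2), Mul(Mul(Add(j, j), Pow(Add(j, j), -1)), j)), -7))) = Add(3, Mul(Rational(-1, 2), Add(Add(Pow(j, 2), Mul(Mul(Mul(2, j), Pow(Mul(2, j), -1)), j)), -7))) = Add(3, Mul(Rational(-1, 2), Add(Add(Pow(j, 2), Mul(Mul(Mul(2, j), Mul(Rational(1, 2), Pow(j, -1))), j)), -7))) = Add(3, Mul(Rational(-1, 2), Add(Add(Pow(j, 2), Mul(1, j)), -7))) = Add(3, Mul(Rational(-1, 2), Add(Add(Pow(j, 2), j), -7))) = Add(3, Mul(Rational(-1, 2), Add(Add(j, Pow(j, 2)), -7))) = Add(3, Mul(Rational(-1, 2), Add(-7, j, Pow(j, 2)))) = Add(3, Add(Rational(7, 2), Mul(Rational(-1, 2), j), Mul(Rational(-1, 2), Pow(j, 2)))) = Add(Rational(13, 2), Mul(Rational(-1, 2), j), Mul(Rational(-1, 2), Pow(j, 2))))
Add(Function('g')(11), Mul(59, Function('U')(-3))) = Add(Pow(11, 2), Mul(59, Add(Rational(13, 2), Mul(Rational(-1, 2), -3), Mul(Rational(-1, 2), Pow(-3, 2))))) = Add(121, Mul(59, Add(Rational(13, 2), Rational(3, 2), Mul(Rational(-1, 2), 9)))) = Add(121, Mul(59, Add(Rational(13, 2), Rational(3, 2), Rational(-9, 2)))) = Add(121, Mul(59, Rational(7, 2))) = Add(121, Rational(413, 2)) = Rational(655, 2)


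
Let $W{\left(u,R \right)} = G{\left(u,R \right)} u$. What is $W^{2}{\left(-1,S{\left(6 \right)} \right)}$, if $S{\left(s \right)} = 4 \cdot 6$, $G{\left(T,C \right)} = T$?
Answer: $1$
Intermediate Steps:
$S{\left(s \right)} = 24$
$W{\left(u,R \right)} = u^{2}$ ($W{\left(u,R \right)} = u u = u^{2}$)
$W^{2}{\left(-1,S{\left(6 \right)} \right)} = \left(\left(-1\right)^{2}\right)^{2} = 1^{2} = 1$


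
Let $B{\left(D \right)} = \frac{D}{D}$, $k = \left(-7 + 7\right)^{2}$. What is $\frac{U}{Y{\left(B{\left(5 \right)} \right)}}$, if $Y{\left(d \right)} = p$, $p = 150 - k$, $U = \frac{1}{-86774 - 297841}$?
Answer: $- \frac{1}{57692250} \approx -1.7333 \cdot 10^{-8}$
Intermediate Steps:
$k = 0$ ($k = 0^{2} = 0$)
$B{\left(D \right)} = 1$
$U = - \frac{1}{384615}$ ($U = \frac{1}{-384615} = - \frac{1}{384615} \approx -2.6 \cdot 10^{-6}$)
$p = 150$ ($p = 150 - 0 = 150 + 0 = 150$)
$Y{\left(d \right)} = 150$
$\frac{U}{Y{\left(B{\left(5 \right)} \right)}} = - \frac{1}{384615 \cdot 150} = \left(- \frac{1}{384615}\right) \frac{1}{150} = - \frac{1}{57692250}$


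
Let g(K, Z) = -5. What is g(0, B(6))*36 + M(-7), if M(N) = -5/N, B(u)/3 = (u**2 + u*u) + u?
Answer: -1255/7 ≈ -179.29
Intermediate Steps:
B(u) = 3*u + 6*u**2 (B(u) = 3*((u**2 + u*u) + u) = 3*((u**2 + u**2) + u) = 3*(2*u**2 + u) = 3*(u + 2*u**2) = 3*u + 6*u**2)
g(0, B(6))*36 + M(-7) = -5*36 - 5/(-7) = -180 - 5*(-1/7) = -180 + 5/7 = -1255/7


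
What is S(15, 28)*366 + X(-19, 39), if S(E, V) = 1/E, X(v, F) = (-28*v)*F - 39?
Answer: 103667/5 ≈ 20733.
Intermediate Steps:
X(v, F) = -39 - 28*F*v (X(v, F) = -28*F*v - 39 = -39 - 28*F*v)
S(15, 28)*366 + X(-19, 39) = 366/15 + (-39 - 28*39*(-19)) = (1/15)*366 + (-39 + 20748) = 122/5 + 20709 = 103667/5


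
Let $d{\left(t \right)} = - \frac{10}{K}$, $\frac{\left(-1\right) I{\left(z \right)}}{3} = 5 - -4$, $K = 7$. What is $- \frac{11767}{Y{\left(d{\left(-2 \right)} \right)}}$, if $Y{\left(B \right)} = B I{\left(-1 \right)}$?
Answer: $- \frac{82369}{270} \approx -305.07$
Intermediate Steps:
$I{\left(z \right)} = -27$ ($I{\left(z \right)} = - 3 \left(5 - -4\right) = - 3 \left(5 + 4\right) = \left(-3\right) 9 = -27$)
$d{\left(t \right)} = - \frac{10}{7}$
$Y{\left(B \right)} = - 27 B$ ($Y{\left(B \right)} = B \left(-27\right) = - 27 B$)
$- \frac{11767}{Y{\left(d{\left(-2 \right)} \right)}} = - \frac{11767}{\left(-27\right) \left(- \frac{10}{7}\right)} = - \frac{11767}{\frac{270}{7}} = \left(-11767\right) \frac{7}{270} = - \frac{82369}{270}$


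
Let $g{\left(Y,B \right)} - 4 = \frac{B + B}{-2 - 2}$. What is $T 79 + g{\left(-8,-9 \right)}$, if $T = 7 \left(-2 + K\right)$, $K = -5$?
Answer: $- \frac{7725}{2} \approx -3862.5$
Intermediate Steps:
$g{\left(Y,B \right)} = 4 - \frac{B}{2}$ ($g{\left(Y,B \right)} = 4 + \frac{B + B}{-2 - 2} = 4 + \frac{2 B}{-4} = 4 + 2 B \left(- \frac{1}{4}\right) = 4 - \frac{B}{2}$)
$T = -49$ ($T = 7 \left(-2 - 5\right) = 7 \left(-7\right) = -49$)
$T 79 + g{\left(-8,-9 \right)} = \left(-49\right) 79 + \left(4 - - \frac{9}{2}\right) = -3871 + \left(4 + \frac{9}{2}\right) = -3871 + \frac{17}{2} = - \frac{7725}{2}$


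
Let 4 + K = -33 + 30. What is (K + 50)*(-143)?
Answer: -6149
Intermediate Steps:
K = -7 (K = -4 + (-33 + 30) = -4 - 3 = -7)
(K + 50)*(-143) = (-7 + 50)*(-143) = 43*(-143) = -6149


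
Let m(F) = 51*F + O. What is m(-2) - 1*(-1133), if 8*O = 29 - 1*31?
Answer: 4123/4 ≈ 1030.8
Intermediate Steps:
O = -¼ (O = (29 - 1*31)/8 = (29 - 31)/8 = (⅛)*(-2) = -¼ ≈ -0.25000)
m(F) = -¼ + 51*F (m(F) = 51*F - ¼ = -¼ + 51*F)
m(-2) - 1*(-1133) = (-¼ + 51*(-2)) - 1*(-1133) = (-¼ - 102) + 1133 = -409/4 + 1133 = 4123/4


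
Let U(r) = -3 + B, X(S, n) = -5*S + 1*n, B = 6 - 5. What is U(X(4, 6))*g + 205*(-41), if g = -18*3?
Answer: -8297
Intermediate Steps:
g = -54
B = 1
X(S, n) = n - 5*S (X(S, n) = -5*S + n = n - 5*S)
U(r) = -2 (U(r) = -3 + 1 = -2)
U(X(4, 6))*g + 205*(-41) = -2*(-54) + 205*(-41) = 108 - 8405 = -8297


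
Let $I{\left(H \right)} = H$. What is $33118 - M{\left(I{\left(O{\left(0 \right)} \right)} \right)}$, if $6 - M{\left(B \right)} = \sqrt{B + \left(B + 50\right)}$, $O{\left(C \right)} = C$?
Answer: $33112 + 5 \sqrt{2} \approx 33119.0$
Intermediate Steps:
$M{\left(B \right)} = 6 - \sqrt{50 + 2 B}$ ($M{\left(B \right)} = 6 - \sqrt{B + \left(B + 50\right)} = 6 - \sqrt{B + \left(50 + B\right)} = 6 - \sqrt{50 + 2 B}$)
$33118 - M{\left(I{\left(O{\left(0 \right)} \right)} \right)} = 33118 - \left(6 - \sqrt{50 + 2 \cdot 0}\right) = 33118 - \left(6 - \sqrt{50 + 0}\right) = 33118 - \left(6 - \sqrt{50}\right) = 33118 - \left(6 - 5 \sqrt{2}\right) = 33112 + 5 \sqrt{2}$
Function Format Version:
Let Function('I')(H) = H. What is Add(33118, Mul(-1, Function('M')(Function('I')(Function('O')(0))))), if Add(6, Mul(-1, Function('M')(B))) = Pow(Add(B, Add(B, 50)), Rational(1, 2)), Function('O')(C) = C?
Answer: Add(33112, Mul(5, Pow(2, Rational(1, 2)))) ≈ 33119.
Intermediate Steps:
Function('M')(B) = Add(6, Mul(-1, Pow(Add(50, Mul(2, B)), Rational(1, 2)))) (Function('M')(B) = Add(6, Mul(-1, Pow(Add(B, Add(B, 50)), Rational(1, 2)))) = Add(6, Mul(-1, Pow(Add(B, Add(50, B)), Rational(1, 2)))) = Add(6, Mul(-1, Pow(Add(50, Mul(2, B)), Rational(1, 2)))))
Add(33118, Mul(-1, Function('M')(Function('I')(Function('O')(0))))) = Add(33118, Mul(-1, Add(6, Mul(-1, Pow(Add(50, Mul(2, 0)), Rational(1, 2)))))) = Add(33118, Mul(-1, Add(6, Mul(-1, Pow(Add(50, 0), Rational(1, 2)))))) = Add(33118, Mul(-1, Add(6, Mul(-1, Pow(50, Rational(1, 2)))))) = Add(33118, Mul(-1, Add(6, Mul(-1, Mul(5, Pow(2, Rational(1, 2))))))) = Add(33118, Mul(-1, Add(6, Mul(-5, Pow(2, Rational(1, 2)))))) = Add(33118, Add(-6, Mul(5, Pow(2, Rational(1, 2))))) = Add(33112, Mul(5, Pow(2, Rational(1, 2))))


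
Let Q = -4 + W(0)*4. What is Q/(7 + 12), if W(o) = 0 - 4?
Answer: -20/19 ≈ -1.0526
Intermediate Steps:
W(o) = -4
Q = -20 (Q = -4 - 4*4 = -4 - 16 = -20)
Q/(7 + 12) = -20/(7 + 12) = -20/19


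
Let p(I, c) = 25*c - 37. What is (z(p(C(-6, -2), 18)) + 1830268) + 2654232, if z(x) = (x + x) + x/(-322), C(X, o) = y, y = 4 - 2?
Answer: 206324937/46 ≈ 4.4853e+6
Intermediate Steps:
y = 2
C(X, o) = 2
p(I, c) = -37 + 25*c
z(x) = 643*x/322 (z(x) = 2*x + x*(-1/322) = 2*x - x/322 = 643*x/322)
(z(p(C(-6, -2), 18)) + 1830268) + 2654232 = (643*(-37 + 25*18)/322 + 1830268) + 2654232 = (643*(-37 + 450)/322 + 1830268) + 2654232 = ((643/322)*413 + 1830268) + 2654232 = (37937/46 + 1830268) + 2654232 = 84230265/46 + 2654232 = 206324937/46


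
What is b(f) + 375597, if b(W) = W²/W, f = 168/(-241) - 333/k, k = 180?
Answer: 1810365263/4820 ≈ 3.7559e+5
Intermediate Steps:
f = -12277/4820 (f = 168/(-241) - 333/180 = 168*(-1/241) - 333*1/180 = -168/241 - 37/20 = -12277/4820 ≈ -2.5471)
b(W) = W
b(f) + 375597 = -12277/4820 + 375597 = 1810365263/4820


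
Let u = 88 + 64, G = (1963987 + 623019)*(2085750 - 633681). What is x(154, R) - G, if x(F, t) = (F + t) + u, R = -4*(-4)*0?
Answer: -3756511215108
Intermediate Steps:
G = 3756511215414 (G = 2587006*1452069 = 3756511215414)
u = 152
R = 0 (R = 16*0 = 0)
x(F, t) = 152 + F + t (x(F, t) = (F + t) + 152 = 152 + F + t)
x(154, R) - G = (152 + 154 + 0) - 1*3756511215414 = 306 - 3756511215414 = -3756511215108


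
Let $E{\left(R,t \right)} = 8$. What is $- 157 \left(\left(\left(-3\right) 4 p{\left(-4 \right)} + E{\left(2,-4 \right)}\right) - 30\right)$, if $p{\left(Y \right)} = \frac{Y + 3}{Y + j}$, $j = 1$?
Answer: $4082$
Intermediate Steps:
$p{\left(Y \right)} = \frac{3 + Y}{1 + Y}$ ($p{\left(Y \right)} = \frac{Y + 3}{Y + 1} = \frac{3 + Y}{1 + Y}$)
$- 157 \left(\left(\left(-3\right) 4 p{\left(-4 \right)} + E{\left(2,-4 \right)}\right) - 30\right) = - 157 \left(\left(\left(-3\right) 4 \frac{3 - 4}{1 - 4} + 8\right) - 30\right) = - 157 \left(\left(- 12 \frac{1}{-3} \left(-1\right) + 8\right) - 30\right) = - 157 \left(\left(- 12 \left(\left(- \frac{1}{3}\right) \left(-1\right)\right) + 8\right) - 30\right) = - 157 \left(\left(\left(-12\right) \frac{1}{3} + 8\right) - 30\right) = - 157 \left(\left(-4 + 8\right) - 30\right) = - 157 \left(4 - 30\right) = \left(-157\right) \left(-26\right) = 4082$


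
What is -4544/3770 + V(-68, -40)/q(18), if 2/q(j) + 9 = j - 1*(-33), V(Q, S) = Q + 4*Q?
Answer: -13461172/1885 ≈ -7141.2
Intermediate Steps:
V(Q, S) = 5*Q
q(j) = 2/(24 + j) (q(j) = 2/(-9 + (j - 1*(-33))) = 2/(-9 + (j + 33)) = 2/(-9 + (33 + j)) = 2/(24 + j))
-4544/3770 + V(-68, -40)/q(18) = -4544/3770 + (5*(-68))/((2/(24 + 18))) = -4544*1/3770 - 340/(2/42) = -2272/1885 - 340/(2*(1/42)) = -2272/1885 - 340/1/21 = -2272/1885 - 340*21 = -2272/1885 - 7140 = -13461172/1885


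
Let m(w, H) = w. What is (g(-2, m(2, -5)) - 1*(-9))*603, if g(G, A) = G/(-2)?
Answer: 6030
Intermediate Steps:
g(G, A) = -G/2 (g(G, A) = G*(-½) = -G/2)
(g(-2, m(2, -5)) - 1*(-9))*603 = (-½*(-2) - 1*(-9))*603 = (1 + 9)*603 = 10*603 = 6030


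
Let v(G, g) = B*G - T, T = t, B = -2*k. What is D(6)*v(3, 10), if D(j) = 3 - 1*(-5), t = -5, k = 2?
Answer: -56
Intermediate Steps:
B = -4 (B = -2*2 = -4)
T = -5
D(j) = 8 (D(j) = 3 + 5 = 8)
v(G, g) = 5 - 4*G (v(G, g) = -4*G - 1*(-5) = -4*G + 5 = 5 - 4*G)
D(6)*v(3, 10) = 8*(5 - 4*3) = 8*(5 - 12) = 8*(-7) = -56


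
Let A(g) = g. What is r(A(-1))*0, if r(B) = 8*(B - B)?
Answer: 0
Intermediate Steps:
r(B) = 0 (r(B) = 8*0 = 0)
r(A(-1))*0 = 0*0 = 0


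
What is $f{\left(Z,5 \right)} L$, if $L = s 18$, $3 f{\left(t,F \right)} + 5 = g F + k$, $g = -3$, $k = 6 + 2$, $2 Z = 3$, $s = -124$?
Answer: $8928$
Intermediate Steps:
$Z = \frac{3}{2}$ ($Z = \frac{1}{2} \cdot 3 = \frac{3}{2} \approx 1.5$)
$k = 8$
$f{\left(t,F \right)} = 1 - F$ ($f{\left(t,F \right)} = - \frac{5}{3} + \frac{- 3 F + 8}{3} = - \frac{5}{3} + \frac{8 - 3 F}{3} = - \frac{5}{3} - \left(- \frac{8}{3} + F\right) = 1 - F$)
$L = -2232$ ($L = \left(-124\right) 18 = -2232$)
$f{\left(Z,5 \right)} L = \left(1 - 5\right) \left(-2232\right) = \left(-4\right) \left(-2232\right) = 8928$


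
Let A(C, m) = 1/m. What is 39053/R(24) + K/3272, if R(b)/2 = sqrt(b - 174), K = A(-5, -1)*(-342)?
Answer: 171/1636 - 39053*I*sqrt(6)/60 ≈ 0.10452 - 1594.3*I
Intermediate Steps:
K = 342 (K = -342/(-1) = -1*(-342) = 342)
R(b) = 2*sqrt(-174 + b) (R(b) = 2*sqrt(b - 174) = 2*sqrt(-174 + b))
39053/R(24) + K/3272 = 39053/((2*sqrt(-174 + 24))) + 342/3272 = 39053/((2*sqrt(-150))) + 342*(1/3272) = 39053/((2*(5*I*sqrt(6)))) + 171/1636 = 39053/((10*I*sqrt(6))) + 171/1636 = 39053*(-I*sqrt(6)/60) + 171/1636 = -39053*I*sqrt(6)/60 + 171/1636 = 171/1636 - 39053*I*sqrt(6)/60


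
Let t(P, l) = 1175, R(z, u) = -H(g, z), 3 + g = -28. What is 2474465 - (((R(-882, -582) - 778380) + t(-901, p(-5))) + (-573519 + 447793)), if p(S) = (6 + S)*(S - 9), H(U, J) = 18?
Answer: 3377414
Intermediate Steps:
g = -31 (g = -3 - 28 = -31)
R(z, u) = -18 (R(z, u) = -1*18 = -18)
p(S) = (-9 + S)*(6 + S) (p(S) = (6 + S)*(-9 + S) = (-9 + S)*(6 + S))
2474465 - (((R(-882, -582) - 778380) + t(-901, p(-5))) + (-573519 + 447793)) = 2474465 - (((-18 - 778380) + 1175) + (-573519 + 447793)) = 2474465 - ((-778398 + 1175) - 125726) = 2474465 - (-777223 - 125726) = 2474465 - 1*(-902949) = 2474465 + 902949 = 3377414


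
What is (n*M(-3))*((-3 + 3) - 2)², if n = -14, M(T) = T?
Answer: 168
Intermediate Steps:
(n*M(-3))*((-3 + 3) - 2)² = (-14*(-3))*((-3 + 3) - 2)² = 42*(0 - 2)² = 42*(-2)² = 42*4 = 168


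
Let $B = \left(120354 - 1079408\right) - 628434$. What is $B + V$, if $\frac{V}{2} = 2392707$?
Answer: $3197926$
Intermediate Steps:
$V = 4785414$ ($V = 2 \cdot 2392707 = 4785414$)
$B = -1587488$ ($B = -959054 - 628434 = -1587488$)
$B + V = -1587488 + 4785414 = 3197926$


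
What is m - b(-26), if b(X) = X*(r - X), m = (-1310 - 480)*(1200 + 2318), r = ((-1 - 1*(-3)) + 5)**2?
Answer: -6295270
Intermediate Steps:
r = 49 (r = ((-1 + 3) + 5)**2 = (2 + 5)**2 = 7**2 = 49)
m = -6297220 (m = -1790*3518 = -6297220)
b(X) = X*(49 - X)
m - b(-26) = -6297220 - (-26)*(49 - 1*(-26)) = -6297220 - (-26)*(49 + 26) = -6297220 - (-26)*75 = -6297220 - 1*(-1950) = -6297220 + 1950 = -6295270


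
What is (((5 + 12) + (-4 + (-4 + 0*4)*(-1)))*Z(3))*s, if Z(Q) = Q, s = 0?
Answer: 0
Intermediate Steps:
(((5 + 12) + (-4 + (-4 + 0*4)*(-1)))*Z(3))*s = (((5 + 12) + (-4 + (-4 + 0*4)*(-1)))*3)*0 = ((17 + (-4 + (-4 + 0)*(-1)))*3)*0 = ((17 + (-4 - 4*(-1)))*3)*0 = ((17 + (-4 + 4))*3)*0 = ((17 + 0)*3)*0 = (17*3)*0 = 51*0 = 0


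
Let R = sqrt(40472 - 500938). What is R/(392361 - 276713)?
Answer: I*sqrt(460466)/115648 ≈ 0.0058676*I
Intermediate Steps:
R = I*sqrt(460466) (R = sqrt(-460466) = I*sqrt(460466) ≈ 678.58*I)
R/(392361 - 276713) = (I*sqrt(460466))/(392361 - 276713) = (I*sqrt(460466))/115648 = (I*sqrt(460466))*(1/115648) = I*sqrt(460466)/115648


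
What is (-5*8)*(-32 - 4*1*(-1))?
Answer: 1120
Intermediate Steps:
(-5*8)*(-32 - 4*1*(-1)) = -40*(-32 - 4*(-1)) = -40*(-32 + 4) = -40*(-28) = 1120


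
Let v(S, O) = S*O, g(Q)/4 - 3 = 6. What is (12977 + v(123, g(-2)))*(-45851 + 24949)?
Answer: -363799310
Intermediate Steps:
g(Q) = 36 (g(Q) = 12 + 4*6 = 12 + 24 = 36)
v(S, O) = O*S
(12977 + v(123, g(-2)))*(-45851 + 24949) = (12977 + 36*123)*(-45851 + 24949) = (12977 + 4428)*(-20902) = 17405*(-20902) = -363799310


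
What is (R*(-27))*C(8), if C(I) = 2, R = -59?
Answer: 3186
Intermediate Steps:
(R*(-27))*C(8) = -59*(-27)*2 = 1593*2 = 3186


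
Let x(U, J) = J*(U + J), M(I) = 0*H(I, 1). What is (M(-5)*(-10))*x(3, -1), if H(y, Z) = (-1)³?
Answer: 0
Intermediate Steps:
H(y, Z) = -1
M(I) = 0 (M(I) = 0*(-1) = 0)
x(U, J) = J*(J + U)
(M(-5)*(-10))*x(3, -1) = (0*(-10))*(-(-1 + 3)) = 0*(-1*2) = 0*(-2) = 0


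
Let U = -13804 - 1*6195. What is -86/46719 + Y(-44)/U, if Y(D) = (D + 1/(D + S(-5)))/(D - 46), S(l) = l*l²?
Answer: -2945260127/1579023244890 ≈ -0.0018652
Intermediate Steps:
S(l) = l³
Y(D) = (D + 1/(-125 + D))/(-46 + D) (Y(D) = (D + 1/(D + (-5)³))/(D - 46) = (D + 1/(D - 125))/(-46 + D) = (D + 1/(-125 + D))/(-46 + D))
U = -19999 (U = -13804 - 6195 = -19999)
-86/46719 + Y(-44)/U = -86/46719 + ((1 + (-44)² - 125*(-44))/(5750 + (-44)² - 171*(-44)))/(-19999) = -86*1/46719 + ((1 + 1936 + 5500)/(5750 + 1936 + 7524))*(-1/19999) = -86/46719 + (7437/15210)*(-1/19999) = -86/46719 + ((1/15210)*7437)*(-1/19999) = -86/46719 + (2479/5070)*(-1/19999) = -86/46719 - 2479/101394930 = -2945260127/1579023244890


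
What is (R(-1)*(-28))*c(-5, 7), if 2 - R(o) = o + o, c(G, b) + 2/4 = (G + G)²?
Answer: -11144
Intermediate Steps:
c(G, b) = -½ + 4*G² (c(G, b) = -½ + (G + G)² = -½ + (2*G)² = -½ + 4*G²)
R(o) = 2 - 2*o (R(o) = 2 - (o + o) = 2 - 2*o)
(R(-1)*(-28))*c(-5, 7) = ((2 - 2*(-1))*(-28))*(-½ + 4*(-5)²) = ((2 + 2)*(-28))*(-½ + 4*25) = (4*(-28))*(-½ + 100) = -112*199/2 = -11144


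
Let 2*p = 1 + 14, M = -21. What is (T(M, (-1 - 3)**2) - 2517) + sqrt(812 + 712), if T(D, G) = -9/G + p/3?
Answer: -40241/16 + 2*sqrt(381) ≈ -2476.0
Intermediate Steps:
p = 15/2 (p = (1 + 14)/2 = (1/2)*15 = 15/2 ≈ 7.5000)
T(D, G) = 5/2 - 9/G (T(D, G) = -9/G + (15/2)/3 = -9/G + (15/2)*(1/3) = -9/G + 5/2 = 5/2 - 9/G)
(T(M, (-1 - 3)**2) - 2517) + sqrt(812 + 712) = ((5/2 - 9/(-1 - 3)**2) - 2517) + sqrt(812 + 712) = ((5/2 - 9/((-4)**2)) - 2517) + sqrt(1524) = ((5/2 - 9/16) - 2517) + 2*sqrt(381) = (31/16 - 2517) + 2*sqrt(381) = -40241/16 + 2*sqrt(381)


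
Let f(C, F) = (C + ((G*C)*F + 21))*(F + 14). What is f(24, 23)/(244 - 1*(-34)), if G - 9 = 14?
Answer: 471417/278 ≈ 1695.7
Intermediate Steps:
G = 23 (G = 9 + 14 = 23)
f(C, F) = (14 + F)*(21 + C + 23*C*F) (f(C, F) = (C + ((23*C)*F + 21))*(F + 14) = (C + (23*C*F + 21))*(14 + F) = (C + (21 + 23*C*F))*(14 + F) = (21 + C + 23*C*F)*(14 + F) = (14 + F)*(21 + C + 23*C*F))
f(24, 23)/(244 - 1*(-34)) = (294 + 14*24 + 21*23 + 23*24*23² + 323*24*23)/(244 - 1*(-34)) = (294 + 336 + 483 + 23*24*529 + 178296)/(244 + 34) = (294 + 336 + 483 + 292008 + 178296)/278 = 471417*(1/278) = 471417/278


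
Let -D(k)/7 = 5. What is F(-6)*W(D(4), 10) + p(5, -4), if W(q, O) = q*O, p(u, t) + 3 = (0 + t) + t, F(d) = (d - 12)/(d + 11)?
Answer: 1249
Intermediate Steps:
F(d) = (-12 + d)/(11 + d)
p(u, t) = -3 + 2*t (p(u, t) = -3 + ((0 + t) + t) = -3 + (t + t) = -3 + 2*t)
D(k) = -35 (D(k) = -7*5 = -35)
W(q, O) = O*q
F(-6)*W(D(4), 10) + p(5, -4) = ((-12 - 6)/(11 - 6))*(10*(-35)) + (-3 + 2*(-4)) = (-18/5)*(-350) + (-3 - 8) = ((1/5)*(-18))*(-350) - 11 = -18/5*(-350) - 11 = 1260 - 11 = 1249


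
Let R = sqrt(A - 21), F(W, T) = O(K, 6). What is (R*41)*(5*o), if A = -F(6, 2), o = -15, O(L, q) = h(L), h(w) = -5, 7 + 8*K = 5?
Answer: -12300*I ≈ -12300.0*I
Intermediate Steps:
K = -1/4 (K = -7/8 + (1/8)*5 = -7/8 + 5/8 = -1/4 ≈ -0.25000)
O(L, q) = -5
F(W, T) = -5
A = 5 (A = -1*(-5) = 5)
R = 4*I (R = sqrt(5 - 21) = sqrt(-16) = 4*I ≈ 4.0*I)
(R*41)*(5*o) = ((4*I)*41)*(5*(-15)) = (164*I)*(-75) = -12300*I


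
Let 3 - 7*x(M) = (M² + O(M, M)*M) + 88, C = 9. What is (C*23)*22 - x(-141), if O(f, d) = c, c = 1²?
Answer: 51703/7 ≈ 7386.1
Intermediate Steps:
c = 1
O(f, d) = 1
x(M) = -85/7 - M/7 - M²/7 (x(M) = 3/7 - ((M² + 1*M) + 88)/7 = 3/7 - ((M² + M) + 88)/7 = 3/7 - ((M + M²) + 88)/7 = 3/7 - (88 + M + M²)/7 = 3/7 + (-88/7 - M/7 - M²/7) = -85/7 - M/7 - M²/7)
(C*23)*22 - x(-141) = (9*23)*22 - (-85/7 - ⅐*(-141) - ⅐*(-141)²) = 207*22 - (-85/7 + 141/7 - ⅐*19881) = 4554 - (-85/7 + 141/7 - 19881/7) = 4554 - 1*(-19825/7) = 4554 + 19825/7 = 51703/7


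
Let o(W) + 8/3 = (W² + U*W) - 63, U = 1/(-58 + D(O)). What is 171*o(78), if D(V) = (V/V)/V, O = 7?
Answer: 15433567/15 ≈ 1.0289e+6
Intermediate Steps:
D(V) = 1/V
U = -7/405 (U = 1/(-58 + 1/7) = 1/(-58 + ⅐) = 1/(-405/7) = -7/405 ≈ -0.017284)
o(W) = -197/3 + W² - 7*W/405 (o(W) = -8/3 + ((W² - 7*W/405) - 63) = -8/3 + (-63 + W² - 7*W/405) = -197/3 + W² - 7*W/405)
171*o(78) = 171*(-197/3 + 78² - 7/405*78) = 171*(-197/3 + 6084 - 182/135) = 171*(812293/135) = 15433567/15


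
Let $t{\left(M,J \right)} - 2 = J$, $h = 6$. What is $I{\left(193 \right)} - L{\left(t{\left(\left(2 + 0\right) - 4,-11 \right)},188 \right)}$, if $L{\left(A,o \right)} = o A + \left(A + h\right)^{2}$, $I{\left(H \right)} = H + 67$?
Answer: $1943$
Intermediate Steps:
$I{\left(H \right)} = 67 + H$
$t{\left(M,J \right)} = 2 + J$
$L{\left(A,o \right)} = \left(6 + A\right)^{2} + A o$ ($L{\left(A,o \right)} = o A + \left(A + 6\right)^{2} = A o + \left(6 + A\right)^{2} = \left(6 + A\right)^{2} + A o$)
$I{\left(193 \right)} - L{\left(t{\left(\left(2 + 0\right) - 4,-11 \right)},188 \right)} = \left(67 + 193\right) - \left(\left(6 + \left(2 - 11\right)\right)^{2} + \left(2 - 11\right) 188\right) = 260 - \left(\left(6 - 9\right)^{2} - 1692\right) = 260 - \left(\left(-3\right)^{2} - 1692\right) = 260 - \left(9 - 1692\right) = 260 - -1683 = 260 + 1683 = 1943$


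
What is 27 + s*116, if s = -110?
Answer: -12733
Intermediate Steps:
27 + s*116 = 27 - 110*116 = 27 - 12760 = -12733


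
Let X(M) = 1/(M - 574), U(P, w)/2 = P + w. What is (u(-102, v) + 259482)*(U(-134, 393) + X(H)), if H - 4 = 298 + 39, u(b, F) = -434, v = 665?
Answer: 31265280264/233 ≈ 1.3419e+8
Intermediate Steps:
U(P, w) = 2*P + 2*w (U(P, w) = 2*(P + w) = 2*P + 2*w)
H = 341 (H = 4 + (298 + 39) = 4 + 337 = 341)
X(M) = 1/(-574 + M)
(u(-102, v) + 259482)*(U(-134, 393) + X(H)) = (-434 + 259482)*((2*(-134) + 2*393) + 1/(-574 + 341)) = 259048*((-268 + 786) + 1/(-233)) = 259048*(518 - 1/233) = 259048*(120693/233) = 31265280264/233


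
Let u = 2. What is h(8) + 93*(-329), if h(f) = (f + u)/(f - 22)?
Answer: -214184/7 ≈ -30598.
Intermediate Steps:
h(f) = (2 + f)/(-22 + f) (h(f) = (f + 2)/(f - 22) = (2 + f)/(-22 + f))
h(8) + 93*(-329) = (2 + 8)/(-22 + 8) + 93*(-329) = 10/(-14) - 30597 = -1/14*10 - 30597 = -5/7 - 30597 = -214184/7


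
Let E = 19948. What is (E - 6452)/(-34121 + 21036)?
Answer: -13496/13085 ≈ -1.0314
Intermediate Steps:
(E - 6452)/(-34121 + 21036) = (19948 - 6452)/(-34121 + 21036) = 13496/(-13085) = 13496*(-1/13085) = -13496/13085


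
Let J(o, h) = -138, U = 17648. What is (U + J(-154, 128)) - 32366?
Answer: -14856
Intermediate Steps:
(U + J(-154, 128)) - 32366 = (17648 - 138) - 32366 = 17510 - 32366 = -14856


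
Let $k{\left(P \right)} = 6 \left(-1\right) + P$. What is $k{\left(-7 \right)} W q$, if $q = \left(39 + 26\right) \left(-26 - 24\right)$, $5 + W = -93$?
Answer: $-4140500$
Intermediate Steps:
$W = -98$ ($W = -5 - 93 = -98$)
$k{\left(P \right)} = -6 + P$
$q = -3250$ ($q = 65 \left(-50\right) = -3250$)
$k{\left(-7 \right)} W q = \left(-6 - 7\right) \left(-98\right) \left(-3250\right) = \left(-13\right) \left(-98\right) \left(-3250\right) = 1274 \left(-3250\right) = -4140500$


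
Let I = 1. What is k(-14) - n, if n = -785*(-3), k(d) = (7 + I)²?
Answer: -2291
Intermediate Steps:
k(d) = 64 (k(d) = (7 + 1)² = 8² = 64)
n = 2355
k(-14) - n = 64 - 1*2355 = 64 - 2355 = -2291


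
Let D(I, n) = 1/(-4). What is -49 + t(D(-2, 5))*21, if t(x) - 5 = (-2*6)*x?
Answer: 119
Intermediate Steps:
D(I, n) = -1/4
t(x) = 5 - 12*x (t(x) = 5 + (-2*6)*x = 5 - 12*x)
-49 + t(D(-2, 5))*21 = -49 + (5 - 12*(-1/4))*21 = -49 + (5 + 3)*21 = -49 + 8*21 = -49 + 168 = 119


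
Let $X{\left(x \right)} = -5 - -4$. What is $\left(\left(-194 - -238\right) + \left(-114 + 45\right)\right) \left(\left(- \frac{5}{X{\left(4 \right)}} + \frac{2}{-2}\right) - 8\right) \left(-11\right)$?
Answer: $-1100$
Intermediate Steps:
$X{\left(x \right)} = -1$ ($X{\left(x \right)} = -5 + 4 = -1$)
$\left(\left(-194 - -238\right) + \left(-114 + 45\right)\right) \left(\left(- \frac{5}{X{\left(4 \right)}} + \frac{2}{-2}\right) - 8\right) \left(-11\right) = \left(\left(-194 - -238\right) + \left(-114 + 45\right)\right) \left(\left(- \frac{5}{-1} + \frac{2}{-2}\right) - 8\right) \left(-11\right) = \left(\left(-194 + 238\right) - 69\right) \left(\left(\left(-5\right) \left(-1\right) + 2 \left(- \frac{1}{2}\right)\right) - 8\right) \left(-11\right) = \left(44 - 69\right) \left(\left(5 - 1\right) - 8\right) \left(-11\right) = - 25 \left(4 - 8\right) \left(-11\right) = - 25 \left(\left(-4\right) \left(-11\right)\right) = \left(-25\right) 44 = -1100$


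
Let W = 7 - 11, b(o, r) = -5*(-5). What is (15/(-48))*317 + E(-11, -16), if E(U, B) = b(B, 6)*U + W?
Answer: -6049/16 ≈ -378.06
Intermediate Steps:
b(o, r) = 25
W = -4
E(U, B) = -4 + 25*U (E(U, B) = 25*U - 4 = -4 + 25*U)
(15/(-48))*317 + E(-11, -16) = (15/(-48))*317 + (-4 + 25*(-11)) = (15*(-1/48))*317 + (-4 - 275) = -5/16*317 - 279 = -1585/16 - 279 = -6049/16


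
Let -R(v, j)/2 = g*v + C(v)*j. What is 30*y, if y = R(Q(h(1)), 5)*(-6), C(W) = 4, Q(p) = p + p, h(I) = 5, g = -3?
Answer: -3600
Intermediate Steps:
Q(p) = 2*p
R(v, j) = -8*j + 6*v (R(v, j) = -2*(-3*v + 4*j) = -8*j + 6*v)
y = -120 (y = (-8*5 + 6*(2*5))*(-6) = (-40 + 6*10)*(-6) = (-40 + 60)*(-6) = 20*(-6) = -120)
30*y = 30*(-120) = -3600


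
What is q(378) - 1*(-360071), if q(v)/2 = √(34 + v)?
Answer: 360071 + 4*√103 ≈ 3.6011e+5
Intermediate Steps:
q(v) = 2*√(34 + v)
q(378) - 1*(-360071) = 2*√(34 + 378) - 1*(-360071) = 2*√412 + 360071 = 2*(2*√103) + 360071 = 4*√103 + 360071 = 360071 + 4*√103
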